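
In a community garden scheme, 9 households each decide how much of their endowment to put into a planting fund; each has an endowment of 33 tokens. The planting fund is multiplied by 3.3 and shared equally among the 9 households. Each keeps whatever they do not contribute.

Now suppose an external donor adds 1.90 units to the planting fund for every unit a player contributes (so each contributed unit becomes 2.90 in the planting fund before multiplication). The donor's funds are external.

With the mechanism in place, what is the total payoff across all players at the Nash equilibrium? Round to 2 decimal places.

With the mechanism, a contributed unit returns 3.3 × 2.90 / 9 = 1.0633 per unit of net cost to the contributor — now above 1 — so contributing fully is weakly dominant for every player.
At the Nash equilibrium everyone contributes 33. Group total payoff = 3.3 × 2.90 × 297 = 2842.29.

2842.29 tokens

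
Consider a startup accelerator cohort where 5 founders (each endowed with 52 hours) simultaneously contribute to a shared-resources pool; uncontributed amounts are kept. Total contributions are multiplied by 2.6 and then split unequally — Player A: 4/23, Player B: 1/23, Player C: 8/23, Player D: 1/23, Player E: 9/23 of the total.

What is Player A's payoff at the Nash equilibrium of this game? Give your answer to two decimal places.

Each unit j contributes comes back to j as 2.6 × (j's share), so j prefers to contribute only if that share exceeds 1/2.6 = 0.3846; otherwise keeping the unit dominates.
Only Player E (9/23) clears that bar, contributing 52; the remaining 4 contribute 0. Total contributed: 52.
Player A keeps 52 and receives 2.6 × 52 × 4/23 = 23.51 from the shared-resources pool, for a payoff of 75.51.

75.51 hours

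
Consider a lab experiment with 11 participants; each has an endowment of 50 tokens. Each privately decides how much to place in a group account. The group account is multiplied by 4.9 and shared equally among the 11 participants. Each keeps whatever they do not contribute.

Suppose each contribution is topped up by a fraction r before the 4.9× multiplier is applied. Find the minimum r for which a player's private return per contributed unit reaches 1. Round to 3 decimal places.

With matching at rate r, one contributed unit becomes (1 + r) in the group account and returns 4.9 × (1 + r) / 11 to the contributor.
Setting this equal to 1: 1 + r = 11/4.9 = 2.2449.
So the minimum matching rate is r = 2.2449 − 1 = 1.245.

1.245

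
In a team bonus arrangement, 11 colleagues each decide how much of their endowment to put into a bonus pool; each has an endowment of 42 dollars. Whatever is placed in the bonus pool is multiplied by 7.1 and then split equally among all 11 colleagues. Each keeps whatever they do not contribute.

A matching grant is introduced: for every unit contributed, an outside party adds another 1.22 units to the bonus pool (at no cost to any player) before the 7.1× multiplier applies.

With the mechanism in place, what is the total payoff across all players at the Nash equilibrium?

7282.04 dollars

The effective private return per unit is now 7.1 × 2.22 / 11 = 1.4329 > 1, so every player's dominant strategy flips to full contribution.
At the Nash equilibrium everyone contributes 42. Group total payoff = 7.1 × 2.22 × 462 = 7282.04.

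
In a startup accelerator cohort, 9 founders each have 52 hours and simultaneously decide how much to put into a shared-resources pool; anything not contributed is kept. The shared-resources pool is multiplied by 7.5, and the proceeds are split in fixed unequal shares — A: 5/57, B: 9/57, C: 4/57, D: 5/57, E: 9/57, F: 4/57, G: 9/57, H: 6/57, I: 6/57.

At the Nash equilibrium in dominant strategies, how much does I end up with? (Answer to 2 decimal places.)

175.16 hours

A player with share s gets back 7.5·s per unit contributed, so full contribution is dominant for anyone with s > 1/7.5 = 0.1333 and zero contribution is dominant for anyone below.
B, E and G are above the threshold, contributing 52 each; the remaining 6 contribute 0. Total contributed: 156.
I keeps 52 and receives 7.5 × 156 × 6/57 = 123.16 from the shared-resources pool, for a payoff of 175.16.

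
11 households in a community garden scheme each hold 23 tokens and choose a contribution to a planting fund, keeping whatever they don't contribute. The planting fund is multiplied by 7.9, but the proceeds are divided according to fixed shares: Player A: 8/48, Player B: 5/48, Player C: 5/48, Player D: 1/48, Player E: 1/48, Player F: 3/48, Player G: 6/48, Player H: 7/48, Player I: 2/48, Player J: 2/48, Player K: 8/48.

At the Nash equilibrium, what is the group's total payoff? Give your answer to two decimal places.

729.10 tokens

Player j's private return per contributed unit is 7.9 × (j's share). Contributing is weakly dominant for j when that share is at least 1/7.9 = 0.1266, and contributing 0 is dominant otherwise.
The shares above 0.1266 belong to Player A, Player H and Player K, contributing 23 each; the remaining 8 contribute 0. Total contributed: 69.
The planting fund pays out 7.9 × 69 = 545.10 in total (split across the unequal shares, but the aggregate is all that matters for the group sum).
The 8 free-riders keep 23 each, adding 184. Group total = 184 + 545.10 = 729.10.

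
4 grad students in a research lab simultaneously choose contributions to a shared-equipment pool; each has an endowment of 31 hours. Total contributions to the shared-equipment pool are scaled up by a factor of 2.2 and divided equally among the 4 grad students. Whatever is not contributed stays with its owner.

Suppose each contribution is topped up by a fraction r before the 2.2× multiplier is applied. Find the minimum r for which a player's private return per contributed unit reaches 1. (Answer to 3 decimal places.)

With matching at rate r, one contributed unit becomes (1 + r) in the shared-equipment pool and returns 2.2 × (1 + r) / 4 to the contributor.
Setting this equal to 1: 1 + r = 4/2.2 = 1.8182.
So the minimum matching rate is r = 1.8182 − 1 = 0.818.

0.818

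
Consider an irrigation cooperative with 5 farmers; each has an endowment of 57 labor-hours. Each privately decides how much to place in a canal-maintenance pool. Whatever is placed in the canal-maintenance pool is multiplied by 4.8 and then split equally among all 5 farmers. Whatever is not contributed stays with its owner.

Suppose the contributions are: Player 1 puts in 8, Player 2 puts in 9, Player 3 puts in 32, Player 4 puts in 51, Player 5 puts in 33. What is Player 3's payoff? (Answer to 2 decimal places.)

152.68 labor-hours

Total contributed: 8 + 9 + 32 + 51 + 33 = 133.
Each receives 4.8 × 133 / 5 = 127.68 from the canal-maintenance pool.
Player 3 keeps 57 − 32 = 25, so Player 3's payoff is 25 + 127.68 = 152.68.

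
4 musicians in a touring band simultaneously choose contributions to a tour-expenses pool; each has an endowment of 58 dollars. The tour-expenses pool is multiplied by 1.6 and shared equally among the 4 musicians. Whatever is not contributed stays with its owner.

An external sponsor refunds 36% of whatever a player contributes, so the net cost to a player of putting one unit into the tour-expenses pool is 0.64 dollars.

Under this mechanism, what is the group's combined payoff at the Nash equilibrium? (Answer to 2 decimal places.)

Even with the mechanism, each unit contributed returns only (1.6/4) / 0.64 = 0.6250 per unit of net cost, so contributing nothing is still dominant.
Everyone keeps their endowment and the group total is 4 × 58 = 232.

232.00 dollars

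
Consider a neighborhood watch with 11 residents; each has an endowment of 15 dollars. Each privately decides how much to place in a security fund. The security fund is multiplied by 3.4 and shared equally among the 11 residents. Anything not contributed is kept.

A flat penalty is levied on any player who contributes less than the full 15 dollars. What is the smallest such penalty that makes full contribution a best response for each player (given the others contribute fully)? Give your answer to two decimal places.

10.36 dollars

Given the others contribute fully, the best deviation is to contribute 0 (any partial contribution still incurs the fine and gives up units whose private return 0.3091 is below 1).
Deviating from 15 to 0 saves 15 dollars but forfeits the deviator's share of the drop in the security fund: 3.4/11 × 15 = 4.64.
So the deviation gain is 15 − 4.64 = 10.36, and the fine must be at least 10.36 dollars to wipe it out.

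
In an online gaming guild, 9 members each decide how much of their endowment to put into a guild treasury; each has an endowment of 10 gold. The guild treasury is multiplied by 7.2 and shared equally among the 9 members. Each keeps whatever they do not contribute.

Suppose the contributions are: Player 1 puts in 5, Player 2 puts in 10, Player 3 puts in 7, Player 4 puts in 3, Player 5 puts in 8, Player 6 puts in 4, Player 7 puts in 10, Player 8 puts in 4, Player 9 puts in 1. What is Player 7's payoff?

41.60 gold

Total contributed: 5 + 10 + 7 + 3 + 8 + 4 + 10 + 4 + 1 = 52.
Each receives 7.2 × 52 / 9 = 41.60 from the guild treasury.
Player 7 keeps 10 − 10 = 0, so Player 7's payoff is 0 + 41.60 = 41.60.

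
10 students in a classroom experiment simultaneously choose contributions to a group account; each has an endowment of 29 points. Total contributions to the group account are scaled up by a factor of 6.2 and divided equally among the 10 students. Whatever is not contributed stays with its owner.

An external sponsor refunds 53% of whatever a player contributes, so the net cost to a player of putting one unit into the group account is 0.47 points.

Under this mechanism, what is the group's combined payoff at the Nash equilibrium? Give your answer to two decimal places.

1951.70 points

With the mechanism, a contributed unit returns (6.2/10) / 0.47 = 1.3191 per unit of net cost to the contributor — now above 1 — so contributing fully is weakly dominant for every player.
So the Nash equilibrium is full contribution by all 10; the group earns 10 × (29 × 0.53 + 6.2 × 29) = 1951.70.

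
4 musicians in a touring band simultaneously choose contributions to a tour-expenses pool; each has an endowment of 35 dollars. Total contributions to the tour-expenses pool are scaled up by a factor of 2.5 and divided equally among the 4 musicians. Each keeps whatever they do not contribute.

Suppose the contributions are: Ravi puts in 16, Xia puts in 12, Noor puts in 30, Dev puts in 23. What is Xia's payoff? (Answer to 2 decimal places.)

73.63 dollars

Total contributed: 16 + 12 + 30 + 23 = 81.
Each receives 2.5 × 81 / 4 = 50.63 from the tour-expenses pool.
Xia keeps 35 − 12 = 23, so Xia's payoff is 23 + 50.63 = 73.63.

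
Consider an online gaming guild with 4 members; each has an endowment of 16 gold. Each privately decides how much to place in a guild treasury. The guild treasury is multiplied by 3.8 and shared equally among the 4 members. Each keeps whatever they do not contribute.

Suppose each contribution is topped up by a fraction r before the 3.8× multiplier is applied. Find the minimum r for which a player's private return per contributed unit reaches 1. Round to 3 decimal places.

With matching at rate r, one contributed unit becomes (1 + r) in the guild treasury and returns 3.8 × (1 + r) / 4 to the contributor.
Setting this equal to 1: 1 + r = 4/3.8 = 1.0526.
So the minimum matching rate is r = 1.0526 − 1 = 0.053.

0.053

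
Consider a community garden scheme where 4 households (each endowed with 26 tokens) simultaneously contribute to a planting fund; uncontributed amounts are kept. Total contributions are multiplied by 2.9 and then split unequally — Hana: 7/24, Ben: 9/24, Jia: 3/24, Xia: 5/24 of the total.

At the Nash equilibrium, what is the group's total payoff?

153.40 tokens

A player with share s gets back 2.9·s per unit contributed, so full contribution is dominant for anyone with s > 1/2.9 = 0.3448 and zero contribution is dominant for anyone below.
The only share above 0.3448 is Ben's 9/24, contributing 26; the remaining 3 contribute 0. Total contributed: 26.
The planting fund pays out 2.9 × 26 = 75.40 in total (split across the unequal shares, but the aggregate is all that matters for the group sum).
The 3 free-riders keep 26 each, adding 78. Group total = 78 + 75.40 = 153.40.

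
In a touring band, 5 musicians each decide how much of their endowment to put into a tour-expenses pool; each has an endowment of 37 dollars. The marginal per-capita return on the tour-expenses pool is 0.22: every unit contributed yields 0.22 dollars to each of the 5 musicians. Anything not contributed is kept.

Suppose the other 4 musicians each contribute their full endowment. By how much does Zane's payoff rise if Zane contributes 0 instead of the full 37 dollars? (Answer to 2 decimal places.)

Switching from a contribution of 37 to 0 lets Zane keep an extra 37 dollars, but lowers the tour-expenses pool by 37, which costs Zane their own share of that drop: 0.22 × 37 = 8.14.
Net gain = 37 − 8.14 = 28.86. The private return per contributed unit (0.22) is below 1, so free-riding is indeed the best response regardless of what the others do.

28.86 dollars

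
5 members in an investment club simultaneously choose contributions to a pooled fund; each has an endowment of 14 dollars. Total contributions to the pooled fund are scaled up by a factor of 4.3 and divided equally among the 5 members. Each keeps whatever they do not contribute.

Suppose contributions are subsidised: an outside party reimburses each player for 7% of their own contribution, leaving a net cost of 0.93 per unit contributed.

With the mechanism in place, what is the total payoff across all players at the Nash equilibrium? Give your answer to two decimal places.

70.00 dollars

Even with the mechanism, each unit contributed returns only (4.3/5) / 0.93 = 0.9247 per unit of net cost, so contributing nothing is still dominant.
At the Nash equilibrium no one contributes; group total payoff = 5 × 14 = 70.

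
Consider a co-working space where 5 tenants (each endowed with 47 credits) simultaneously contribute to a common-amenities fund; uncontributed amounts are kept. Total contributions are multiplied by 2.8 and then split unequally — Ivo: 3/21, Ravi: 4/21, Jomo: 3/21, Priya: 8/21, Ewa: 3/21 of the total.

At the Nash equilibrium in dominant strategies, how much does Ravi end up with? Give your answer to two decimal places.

Each unit j contributes comes back to j as 2.8 × (j's share), so j prefers to contribute only if that share exceeds 1/2.8 = 0.3571; otherwise keeping the unit dominates.
The only share above 0.3571 is Priya's 8/21, contributing 47; the remaining 4 contribute 0. Total contributed: 47.
Ravi keeps 47 and receives 2.8 × 47 × 4/21 = 25.07 from the common-amenities fund, for a payoff of 72.07.

72.07 credits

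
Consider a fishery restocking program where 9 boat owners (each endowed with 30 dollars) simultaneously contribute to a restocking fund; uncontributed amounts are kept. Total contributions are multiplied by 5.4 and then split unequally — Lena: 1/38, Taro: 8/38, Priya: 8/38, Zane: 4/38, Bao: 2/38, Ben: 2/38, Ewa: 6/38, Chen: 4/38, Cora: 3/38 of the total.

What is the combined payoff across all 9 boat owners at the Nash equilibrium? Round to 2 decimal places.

534.00 dollars

Each unit j contributes comes back to j as 5.4 × (j's share), so j prefers to contribute only if that share exceeds 1/5.4 = 0.1852; otherwise keeping the unit dominates.
Taro and Priya clear that bar, contributing 30 each; the remaining 7 contribute 0. Total contributed: 60.
The restocking fund pays out 5.4 × 60 = 324.00 in total (split across the unequal shares, but the aggregate is all that matters for the group sum).
The 7 free-riders keep 30 each, adding 210. Group total = 210 + 324.00 = 534.00.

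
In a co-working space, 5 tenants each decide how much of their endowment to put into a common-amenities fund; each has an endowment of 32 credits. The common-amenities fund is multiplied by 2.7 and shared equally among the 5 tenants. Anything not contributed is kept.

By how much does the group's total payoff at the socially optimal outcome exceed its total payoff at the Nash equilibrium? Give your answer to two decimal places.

272.00 credits

Each contributed unit returns 2.7/5 = 0.5400 to its contributor — below 1 — so contributing 0 is dominant for every player. At the Nash equilibrium everyone keeps their 32, and the group total is 5 × 32 = 160.
Each contributed unit returns 2.700 to the group as a whole (0.5400 to each of 5 players), which exceeds 1, so the social optimum is full contribution: group total = 2.700 × 160 = 432.00.
Efficiency loss = 432.00 − 160 = 272.00.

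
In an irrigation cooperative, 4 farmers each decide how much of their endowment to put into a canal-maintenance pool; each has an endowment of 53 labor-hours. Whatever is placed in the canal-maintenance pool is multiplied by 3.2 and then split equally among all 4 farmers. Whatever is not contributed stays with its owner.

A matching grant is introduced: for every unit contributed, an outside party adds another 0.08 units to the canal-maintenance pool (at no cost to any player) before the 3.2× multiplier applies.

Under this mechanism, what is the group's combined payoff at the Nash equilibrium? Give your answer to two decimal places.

The effective private return is 3.2 × 1.08 / 4 = 0.8640, which is still under 1, so the mechanism doesn't change anyone's dominant strategy: zero contribution.
Everyone keeps their endowment and the group total is 4 × 53 = 212.

212.00 labor-hours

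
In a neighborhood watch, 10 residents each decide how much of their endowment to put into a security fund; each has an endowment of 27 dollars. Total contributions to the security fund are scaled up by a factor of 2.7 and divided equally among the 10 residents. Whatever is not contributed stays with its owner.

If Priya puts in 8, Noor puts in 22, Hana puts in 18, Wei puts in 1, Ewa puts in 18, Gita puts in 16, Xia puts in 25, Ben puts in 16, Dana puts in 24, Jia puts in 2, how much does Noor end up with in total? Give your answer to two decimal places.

Total contributed: 8 + 22 + 18 + 1 + 18 + 16 + 25 + 16 + 24 + 2 = 150.
Each receives 2.7 × 150 / 10 = 40.50 from the security fund.
Noor keeps 27 − 22 = 5, so Noor's payoff is 5 + 40.50 = 45.50.

45.50 dollars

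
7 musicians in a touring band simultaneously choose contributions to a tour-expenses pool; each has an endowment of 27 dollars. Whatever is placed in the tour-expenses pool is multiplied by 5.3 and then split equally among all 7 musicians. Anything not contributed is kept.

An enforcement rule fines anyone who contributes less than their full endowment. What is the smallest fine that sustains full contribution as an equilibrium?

6.56 dollars

Given the others contribute fully, the best deviation is to contribute 0 (any partial contribution still incurs the fine and gives up units whose private return 0.7571 is below 1).
Deviating from 27 to 0 saves 27 dollars but forfeits the deviator's share of the drop in the tour-expenses pool: 5.3/7 × 27 = 20.44.
So the deviation gain is 27 − 20.44 = 6.56, and the fine must be at least 6.56 dollars to wipe it out.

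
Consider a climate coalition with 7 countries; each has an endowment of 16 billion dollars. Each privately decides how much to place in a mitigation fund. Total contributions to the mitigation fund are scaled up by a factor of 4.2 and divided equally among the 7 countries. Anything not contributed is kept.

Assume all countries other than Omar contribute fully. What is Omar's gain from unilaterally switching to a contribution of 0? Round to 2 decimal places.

Switching from a contribution of 16 to 0 lets Omar keep an extra 16 billion dollars, but lowers the mitigation fund by 16, which costs Omar their own share of that drop: 4.2/7 × 16 = 9.60.
Net gain = 16 − 9.60 = 6.40. The private return per contributed unit (0.6000) is below 1, so free-riding is indeed the best response regardless of what the others do.

6.40 billion dollars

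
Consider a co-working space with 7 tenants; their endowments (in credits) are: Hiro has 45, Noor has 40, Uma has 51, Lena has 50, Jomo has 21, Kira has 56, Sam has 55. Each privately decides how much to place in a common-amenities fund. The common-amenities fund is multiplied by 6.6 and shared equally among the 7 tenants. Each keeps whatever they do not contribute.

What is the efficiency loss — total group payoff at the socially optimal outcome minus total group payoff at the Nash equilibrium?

1780.80 credits

The private return per contributed unit is 6.6/7 = 0.9429 < 1 for every player regardless of endowment, so the Nash equilibrium is zero contribution and the group total is Σ E_j = 45 + 40 + 51 + 50 + 21 + 56 + 55 = 318.
Each contributed unit returns 6.600 to the group, so the social optimum is full contribution by everyone: group total = 6.600 × 318 = 2098.80.
Efficiency loss = (6.600 − 1) × 318 = 1780.80.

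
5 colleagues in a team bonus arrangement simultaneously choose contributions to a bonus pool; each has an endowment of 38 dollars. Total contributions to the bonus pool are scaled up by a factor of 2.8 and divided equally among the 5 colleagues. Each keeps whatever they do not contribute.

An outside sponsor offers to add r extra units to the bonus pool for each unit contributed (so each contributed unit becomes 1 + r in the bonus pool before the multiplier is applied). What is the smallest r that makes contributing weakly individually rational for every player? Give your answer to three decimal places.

0.786

With matching at rate r, one contributed unit becomes (1 + r) in the bonus pool and returns 2.8 × (1 + r) / 5 to the contributor.
Setting this equal to 1: 1 + r = 5/2.8 = 1.7857.
So the minimum matching rate is r = 1.7857 − 1 = 0.786.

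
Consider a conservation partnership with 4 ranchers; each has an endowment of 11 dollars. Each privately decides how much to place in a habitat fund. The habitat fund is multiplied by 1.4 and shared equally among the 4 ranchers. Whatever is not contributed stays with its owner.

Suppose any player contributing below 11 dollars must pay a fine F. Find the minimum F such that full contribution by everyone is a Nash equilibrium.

Given the others contribute fully, the best deviation is to contribute 0 (any partial contribution still incurs the fine and gives up units whose private return 0.3500 is below 1).
Deviating from 11 to 0 saves 11 dollars but forfeits the deviator's share of the drop in the habitat fund: 1.4/4 × 11 = 3.85.
So the deviation gain is 11 − 3.85 = 7.15, and the fine must be at least 7.15 dollars to wipe it out.

7.15 dollars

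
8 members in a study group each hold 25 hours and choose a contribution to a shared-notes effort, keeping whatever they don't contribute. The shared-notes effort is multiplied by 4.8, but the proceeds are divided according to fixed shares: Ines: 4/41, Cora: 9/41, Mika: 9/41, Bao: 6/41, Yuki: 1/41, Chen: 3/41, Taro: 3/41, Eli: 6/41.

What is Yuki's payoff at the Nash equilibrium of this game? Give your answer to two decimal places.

30.85 hours

Each unit j contributes comes back to j as 4.8 × (j's share), so j prefers to contribute only if that share exceeds 1/4.8 = 0.2083; otherwise keeping the unit dominates.
Cora and Mika clear that bar, contributing 25 each; the remaining 6 contribute 0. Total contributed: 50.
Yuki keeps 25 and receives 4.8 × 50 × 1/41 = 5.85 from the shared-notes effort, for a payoff of 30.85.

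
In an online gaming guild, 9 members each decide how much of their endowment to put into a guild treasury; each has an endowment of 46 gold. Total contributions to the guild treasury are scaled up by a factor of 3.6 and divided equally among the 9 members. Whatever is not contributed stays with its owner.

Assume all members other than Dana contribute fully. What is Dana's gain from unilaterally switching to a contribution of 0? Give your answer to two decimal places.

Switching from a contribution of 46 to 0 lets Dana keep an extra 46 gold, but lowers the guild treasury by 46, which costs Dana their own share of that drop: 3.6/9 × 46 = 18.40.
Net gain = 46 − 18.40 = 27.60. The private return per contributed unit (0.4000) is below 1, so free-riding is indeed the best response regardless of what the others do.

27.60 gold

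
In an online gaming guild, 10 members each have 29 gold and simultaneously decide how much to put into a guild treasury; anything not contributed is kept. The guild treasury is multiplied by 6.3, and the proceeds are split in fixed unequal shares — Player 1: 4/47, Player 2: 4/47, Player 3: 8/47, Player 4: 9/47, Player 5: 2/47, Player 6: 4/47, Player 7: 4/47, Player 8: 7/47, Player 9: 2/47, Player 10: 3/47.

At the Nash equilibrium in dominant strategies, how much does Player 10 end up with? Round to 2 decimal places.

52.32 gold

Player j's private return per contributed unit is 6.3 × (j's share). Contributing is weakly dominant for j when that share is at least 1/6.3 = 0.1587, and contributing 0 is dominant otherwise.
Player 3 and Player 4 are above the threshold, contributing 29 each; the remaining 8 contribute 0. Total contributed: 58.
Player 10 keeps 29 and receives 6.3 × 58 × 3/47 = 23.32 from the guild treasury, for a payoff of 52.32.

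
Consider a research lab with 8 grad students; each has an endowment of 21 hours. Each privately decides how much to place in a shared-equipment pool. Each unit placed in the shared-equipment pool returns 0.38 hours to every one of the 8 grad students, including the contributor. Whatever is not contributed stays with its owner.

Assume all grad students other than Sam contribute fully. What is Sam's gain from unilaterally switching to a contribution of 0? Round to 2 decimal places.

Switching from a contribution of 21 to 0 lets Sam keep an extra 21 hours, but lowers the shared-equipment pool by 21, which costs Sam their own share of that drop: 0.38 × 21 = 7.98.
Net gain = 21 − 7.98 = 13.02. The private return per contributed unit (0.38) is below 1, so free-riding is indeed the best response regardless of what the others do.

13.02 hours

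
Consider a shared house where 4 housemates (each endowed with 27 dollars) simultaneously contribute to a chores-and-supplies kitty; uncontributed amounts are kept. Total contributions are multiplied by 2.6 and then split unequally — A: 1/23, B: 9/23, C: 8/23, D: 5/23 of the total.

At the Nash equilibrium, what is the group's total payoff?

151.20 dollars

For player j, contributing a unit is worthwhile iff 2.6 × (j's share) ≥ 1, i.e. iff j's share is at least 0.3846.
B alone (share 9/23) is above the threshold, contributing 27; the remaining 3 contribute 0. Total contributed: 27.
The chores-and-supplies kitty pays out 2.6 × 27 = 70.20 in total (split across the unequal shares, but the aggregate is all that matters for the group sum).
The 3 free-riders keep 27 each, adding 81. Group total = 81 + 70.20 = 151.20.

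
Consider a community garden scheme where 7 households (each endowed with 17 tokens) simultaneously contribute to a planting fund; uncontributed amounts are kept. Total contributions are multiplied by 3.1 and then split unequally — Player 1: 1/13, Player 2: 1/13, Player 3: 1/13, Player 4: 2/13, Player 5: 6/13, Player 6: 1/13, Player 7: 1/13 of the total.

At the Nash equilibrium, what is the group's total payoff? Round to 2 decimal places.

154.70 tokens

For player j, contributing a unit is worthwhile iff 3.1 × (j's share) ≥ 1, i.e. iff j's share is at least 0.3226.
Player 5 alone (share 6/13) is above the threshold, contributing 17; the remaining 6 contribute 0. Total contributed: 17.
The planting fund pays out 3.1 × 17 = 52.70 in total (split across the unequal shares, but the aggregate is all that matters for the group sum).
The 6 free-riders keep 17 each, adding 102. Group total = 102 + 52.70 = 154.70.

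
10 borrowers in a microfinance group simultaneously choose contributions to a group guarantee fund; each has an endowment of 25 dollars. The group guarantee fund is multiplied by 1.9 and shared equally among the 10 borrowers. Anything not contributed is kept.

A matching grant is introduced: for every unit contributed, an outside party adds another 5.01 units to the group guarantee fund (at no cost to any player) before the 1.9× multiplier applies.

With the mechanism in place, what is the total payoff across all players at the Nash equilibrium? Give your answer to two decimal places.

2854.75 dollars

Under the mechanism each unit contributed yields 1.9 × 6.01 / 10 = 1.1419 back to its contributor per unit of net cost, which exceeds 1, making full contribution the dominant choice for everyone.
So the Nash equilibrium is full contribution by all 10; the group earns 1.9 × 6.01 × 250 = 2854.75.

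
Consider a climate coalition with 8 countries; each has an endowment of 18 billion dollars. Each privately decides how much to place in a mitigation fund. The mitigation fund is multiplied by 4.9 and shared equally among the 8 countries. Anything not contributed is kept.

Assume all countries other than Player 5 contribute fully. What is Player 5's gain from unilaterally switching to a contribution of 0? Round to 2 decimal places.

Switching from a contribution of 18 to 0 lets Player 5 keep an extra 18 billion dollars, but lowers the mitigation fund by 18, which costs Player 5 their own share of that drop: 4.9/8 × 18 = 11.02.
Net gain = 18 − 11.02 = 6.98. The private return per contributed unit (0.6125) is below 1, so free-riding is indeed the best response regardless of what the others do.

6.98 billion dollars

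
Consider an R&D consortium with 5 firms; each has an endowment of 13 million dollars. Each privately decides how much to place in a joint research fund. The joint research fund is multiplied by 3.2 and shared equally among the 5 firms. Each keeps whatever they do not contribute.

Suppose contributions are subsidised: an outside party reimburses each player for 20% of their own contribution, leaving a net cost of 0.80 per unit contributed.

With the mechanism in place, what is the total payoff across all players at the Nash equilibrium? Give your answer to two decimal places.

65.00 million dollars

Even with the mechanism, each unit contributed returns only (3.2/5) / 0.80 = 0.8000 per unit of net cost, so contributing nothing is still dominant.
At the Nash equilibrium no one contributes; group total payoff = 5 × 13 = 65.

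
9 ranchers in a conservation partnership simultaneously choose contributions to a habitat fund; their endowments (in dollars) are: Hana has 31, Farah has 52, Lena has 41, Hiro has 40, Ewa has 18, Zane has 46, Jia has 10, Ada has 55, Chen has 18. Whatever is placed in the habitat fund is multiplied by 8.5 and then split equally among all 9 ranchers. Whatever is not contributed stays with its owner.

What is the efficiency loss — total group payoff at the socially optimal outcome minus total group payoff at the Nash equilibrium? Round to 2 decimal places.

2332.50 dollars

The private return per contributed unit is 8.5/9 = 0.9444 < 1 for every player regardless of endowment, so the Nash equilibrium is zero contribution and the group total is Σ E_j = 31 + 52 + 41 + 40 + 18 + 46 + 10 + 55 + 18 = 311.
Each contributed unit returns 8.500 to the group, so the social optimum is full contribution by everyone: group total = 8.500 × 311 = 2643.50.
Efficiency loss = (8.500 − 1) × 311 = 2332.50.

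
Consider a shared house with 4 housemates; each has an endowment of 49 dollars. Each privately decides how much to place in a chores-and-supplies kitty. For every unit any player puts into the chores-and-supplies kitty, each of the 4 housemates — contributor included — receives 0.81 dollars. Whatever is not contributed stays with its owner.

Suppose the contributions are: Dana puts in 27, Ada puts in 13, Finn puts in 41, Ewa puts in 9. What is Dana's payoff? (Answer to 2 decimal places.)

94.90 dollars

Total contributed: 27 + 13 + 41 + 9 = 90.
Each receives 0.81 × 90 = 72.90 from the chores-and-supplies kitty.
Dana keeps 49 − 27 = 22, so Dana's payoff is 22 + 72.90 = 94.90.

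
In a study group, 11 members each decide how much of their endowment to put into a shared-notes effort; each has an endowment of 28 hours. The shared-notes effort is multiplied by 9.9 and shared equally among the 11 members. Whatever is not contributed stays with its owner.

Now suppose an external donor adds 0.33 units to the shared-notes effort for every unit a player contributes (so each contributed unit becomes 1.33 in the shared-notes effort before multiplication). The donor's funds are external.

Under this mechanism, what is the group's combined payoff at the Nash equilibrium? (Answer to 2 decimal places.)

4055.44 hours

The effective private return per unit is now 9.9 × 1.33 / 11 = 1.1970 > 1, so every player's dominant strategy flips to full contribution.
At the Nash equilibrium everyone contributes 28. Group total payoff = 9.9 × 1.33 × 308 = 4055.44.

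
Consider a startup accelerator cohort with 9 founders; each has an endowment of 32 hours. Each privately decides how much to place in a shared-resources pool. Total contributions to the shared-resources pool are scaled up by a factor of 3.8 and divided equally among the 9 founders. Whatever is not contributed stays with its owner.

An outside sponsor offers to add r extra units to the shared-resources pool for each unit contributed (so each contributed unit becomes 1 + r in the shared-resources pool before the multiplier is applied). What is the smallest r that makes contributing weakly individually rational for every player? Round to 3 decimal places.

1.368

With matching at rate r, one contributed unit becomes (1 + r) in the shared-resources pool and returns 3.8 × (1 + r) / 9 to the contributor.
Setting this equal to 1: 1 + r = 9/3.8 = 2.3684.
So the minimum matching rate is r = 2.3684 − 1 = 1.368.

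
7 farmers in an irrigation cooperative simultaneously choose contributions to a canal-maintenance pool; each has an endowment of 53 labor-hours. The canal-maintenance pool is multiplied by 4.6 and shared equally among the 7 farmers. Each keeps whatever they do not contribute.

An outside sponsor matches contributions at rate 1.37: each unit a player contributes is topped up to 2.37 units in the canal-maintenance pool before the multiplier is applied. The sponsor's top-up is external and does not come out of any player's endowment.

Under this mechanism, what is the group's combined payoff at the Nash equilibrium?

The effective private return per unit is now 4.6 × 2.37 / 7 = 1.5574 > 1, so every player's dominant strategy flips to full contribution.
So the Nash equilibrium is full contribution by all 7; the group earns 4.6 × 2.37 × 371 = 4044.64.

4044.64 labor-hours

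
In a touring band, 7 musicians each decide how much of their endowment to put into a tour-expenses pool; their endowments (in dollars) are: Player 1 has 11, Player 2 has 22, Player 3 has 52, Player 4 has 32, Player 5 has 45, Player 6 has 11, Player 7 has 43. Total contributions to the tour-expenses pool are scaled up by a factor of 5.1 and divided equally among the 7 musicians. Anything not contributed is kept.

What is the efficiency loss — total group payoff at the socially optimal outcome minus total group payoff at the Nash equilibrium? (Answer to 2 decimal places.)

885.60 dollars

The private return per contributed unit is 5.1/7 = 0.7286 < 1 for every player regardless of endowment, so the Nash equilibrium is zero contribution and the group total is Σ E_j = 11 + 22 + 52 + 32 + 45 + 11 + 43 = 216.
Each contributed unit returns 5.100 to the group, so the social optimum is full contribution by everyone: group total = 5.100 × 216 = 1101.60.
Efficiency loss = (5.100 − 1) × 216 = 885.60.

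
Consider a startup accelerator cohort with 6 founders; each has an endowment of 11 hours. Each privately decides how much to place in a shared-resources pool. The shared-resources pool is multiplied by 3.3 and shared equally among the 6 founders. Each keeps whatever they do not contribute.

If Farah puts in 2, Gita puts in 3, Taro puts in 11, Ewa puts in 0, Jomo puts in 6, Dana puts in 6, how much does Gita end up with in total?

23.40 hours

Total contributed: 2 + 3 + 11 + 0 + 6 + 6 = 28.
Each receives 3.3 × 28 / 6 = 15.40 from the shared-resources pool.
Gita keeps 11 − 3 = 8, so Gita's payoff is 8 + 15.40 = 23.40.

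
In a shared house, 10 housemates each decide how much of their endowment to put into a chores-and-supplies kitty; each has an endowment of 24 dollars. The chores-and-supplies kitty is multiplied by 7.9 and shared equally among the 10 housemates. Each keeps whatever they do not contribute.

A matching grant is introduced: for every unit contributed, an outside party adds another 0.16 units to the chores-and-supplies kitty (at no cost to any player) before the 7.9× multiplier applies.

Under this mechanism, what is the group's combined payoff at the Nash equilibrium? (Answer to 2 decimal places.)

240.00 dollars

Even with the mechanism, each unit contributed returns only 7.9 × 1.16 / 10 = 0.9164 per unit of net cost, so contributing nothing is still dominant.
Everyone keeps their endowment and the group total is 10 × 24 = 240.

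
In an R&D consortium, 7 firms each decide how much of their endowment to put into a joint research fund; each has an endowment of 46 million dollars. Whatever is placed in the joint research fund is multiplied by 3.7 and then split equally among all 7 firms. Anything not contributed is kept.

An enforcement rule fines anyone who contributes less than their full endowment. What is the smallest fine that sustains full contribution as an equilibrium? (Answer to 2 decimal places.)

21.69 million dollars

Given the others contribute fully, the best deviation is to contribute 0 (any partial contribution still incurs the fine and gives up units whose private return 0.5286 is below 1).
Deviating from 46 to 0 saves 46 million dollars but forfeits the deviator's share of the drop in the joint research fund: 3.7/7 × 46 = 24.31.
So the deviation gain is 46 − 24.31 = 21.69, and the fine must be at least 21.69 million dollars to wipe it out.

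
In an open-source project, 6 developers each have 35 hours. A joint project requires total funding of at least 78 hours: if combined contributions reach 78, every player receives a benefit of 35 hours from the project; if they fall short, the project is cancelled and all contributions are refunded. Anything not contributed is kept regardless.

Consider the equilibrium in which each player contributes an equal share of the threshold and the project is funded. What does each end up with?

57 hours

Equal share of the threshold: 78/6 = 13.
At this profile no one gains by cutting their contribution: any cut drops the total below 78, the project is cancelled, contributions are refunded, and the deviator ends with 35, which is less than 35 − 13 + 35 = 57. Contributing more than 13 just wastes the excess. So contributing exactly 13 is a best response.
Each player's payoff: 35 − 13 + 35 = 57.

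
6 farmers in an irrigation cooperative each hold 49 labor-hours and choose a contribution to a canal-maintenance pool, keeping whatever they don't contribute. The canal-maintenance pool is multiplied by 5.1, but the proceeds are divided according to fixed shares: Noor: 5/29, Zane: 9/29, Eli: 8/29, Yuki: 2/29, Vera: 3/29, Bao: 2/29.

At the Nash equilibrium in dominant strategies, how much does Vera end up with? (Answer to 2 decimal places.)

100.70 labor-hours

For player j, contributing a unit is worthwhile iff 5.1 × (j's share) ≥ 1, i.e. iff j's share is at least 0.1961.
Zane and Eli clear that bar, contributing 49 each; the remaining 4 contribute 0. Total contributed: 98.
Vera keeps 49 and receives 5.1 × 98 × 3/29 = 51.70 from the canal-maintenance pool, for a payoff of 100.70.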